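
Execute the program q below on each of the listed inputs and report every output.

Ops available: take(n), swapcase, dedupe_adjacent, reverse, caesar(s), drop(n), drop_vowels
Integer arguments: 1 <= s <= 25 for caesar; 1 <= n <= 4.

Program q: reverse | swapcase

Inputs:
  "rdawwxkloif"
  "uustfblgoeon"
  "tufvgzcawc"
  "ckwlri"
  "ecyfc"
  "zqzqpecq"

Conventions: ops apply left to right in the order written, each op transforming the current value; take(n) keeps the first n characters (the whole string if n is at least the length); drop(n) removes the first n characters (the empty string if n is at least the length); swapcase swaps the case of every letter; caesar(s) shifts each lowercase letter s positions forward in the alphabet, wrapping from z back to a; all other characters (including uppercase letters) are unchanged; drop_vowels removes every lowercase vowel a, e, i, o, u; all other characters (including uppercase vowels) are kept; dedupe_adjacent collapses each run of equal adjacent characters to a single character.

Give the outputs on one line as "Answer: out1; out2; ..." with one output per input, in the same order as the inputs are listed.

"FIOLKXWWADR"; "NOEOGLBFTSUU"; "CWACZGVFUT"; "IRLWKC"; "CFYCE"; "QCEPQZQZ"

Execution, op by op:
  "rdawwxkloif" -> "fiolkxwwadr" -> "FIOLKXWWADR"
  "uustfblgoeon" -> "noeoglbftsuu" -> "NOEOGLBFTSUU"
  "tufvgzcawc" -> "cwaczgvfut" -> "CWACZGVFUT"
  "ckwlri" -> "irlwkc" -> "IRLWKC"
  "ecyfc" -> "cfyce" -> "CFYCE"
  "zqzqpecq" -> "qcepqzqz" -> "QCEPQZQZ"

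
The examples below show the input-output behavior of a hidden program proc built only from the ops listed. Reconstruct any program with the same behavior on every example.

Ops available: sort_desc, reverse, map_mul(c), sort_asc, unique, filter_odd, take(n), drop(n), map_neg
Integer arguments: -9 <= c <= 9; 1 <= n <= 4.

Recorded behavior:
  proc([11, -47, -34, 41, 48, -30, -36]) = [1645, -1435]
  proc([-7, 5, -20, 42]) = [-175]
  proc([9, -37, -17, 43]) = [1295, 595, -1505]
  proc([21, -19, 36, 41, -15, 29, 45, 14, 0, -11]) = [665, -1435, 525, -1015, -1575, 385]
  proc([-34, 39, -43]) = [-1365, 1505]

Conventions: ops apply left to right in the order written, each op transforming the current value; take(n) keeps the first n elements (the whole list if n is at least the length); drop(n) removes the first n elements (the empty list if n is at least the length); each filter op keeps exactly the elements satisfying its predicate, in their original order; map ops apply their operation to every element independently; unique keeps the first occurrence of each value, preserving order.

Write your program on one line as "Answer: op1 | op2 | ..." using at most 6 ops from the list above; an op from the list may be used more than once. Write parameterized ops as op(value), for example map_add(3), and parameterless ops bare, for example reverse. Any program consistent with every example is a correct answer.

map_mul(-5) | drop(1) | filter_odd | map_mul(-7) | map_neg

Check, running the answer program on each example:
  [11, -47, -34, 41, 48, -30, -36] -> [-55, 235, 170, -205, -240, 150, 180] -> [235, 170, -205, -240, 150, 180] -> [235, -205] -> [-1645, 1435] -> [1645, -1435]
  [-7, 5, -20, 42] -> [35, -25, 100, -210] -> [-25, 100, -210] -> [-25] -> [175] -> [-175]
  [9, -37, -17, 43] -> [-45, 185, 85, -215] -> [185, 85, -215] -> [185, 85, -215] -> [-1295, -595, 1505] -> [1295, 595, -1505]
  [21, -19, 36, 41, -15, 29, 45, 14, 0, -11] -> [-105, 95, -180, -205, 75, -145, -225, -70, 0, 55] -> [95, -180, -205, 75, -145, -225, -70, 0, 55] -> [95, -205, 75, -145, -225, 55] -> [-665, 1435, -525, 1015, 1575, -385] -> [665, -1435, 525, -1015, -1575, 385]
  [-34, 39, -43] -> [170, -195, 215] -> [-195, 215] -> [-195, 215] -> [1365, -1505] -> [-1365, 1505]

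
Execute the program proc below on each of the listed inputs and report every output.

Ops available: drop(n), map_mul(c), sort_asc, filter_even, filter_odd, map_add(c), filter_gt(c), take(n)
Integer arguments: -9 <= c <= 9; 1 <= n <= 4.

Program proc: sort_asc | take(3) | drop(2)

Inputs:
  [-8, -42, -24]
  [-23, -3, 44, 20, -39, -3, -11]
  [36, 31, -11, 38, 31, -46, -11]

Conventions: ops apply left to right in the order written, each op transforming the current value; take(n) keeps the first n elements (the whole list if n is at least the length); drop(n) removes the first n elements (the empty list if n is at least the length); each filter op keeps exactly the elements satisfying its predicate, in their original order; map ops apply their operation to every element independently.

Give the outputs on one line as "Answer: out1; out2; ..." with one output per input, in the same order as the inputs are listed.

[-8]; [-11]; [-11]

Execution, op by op:
  [-8, -42, -24] -> [-42, -24, -8] -> [-42, -24, -8] -> [-8]
  [-23, -3, 44, 20, -39, -3, -11] -> [-39, -23, -11, -3, -3, 20, 44] -> [-39, -23, -11] -> [-11]
  [36, 31, -11, 38, 31, -46, -11] -> [-46, -11, -11, 31, 31, 36, 38] -> [-46, -11, -11] -> [-11]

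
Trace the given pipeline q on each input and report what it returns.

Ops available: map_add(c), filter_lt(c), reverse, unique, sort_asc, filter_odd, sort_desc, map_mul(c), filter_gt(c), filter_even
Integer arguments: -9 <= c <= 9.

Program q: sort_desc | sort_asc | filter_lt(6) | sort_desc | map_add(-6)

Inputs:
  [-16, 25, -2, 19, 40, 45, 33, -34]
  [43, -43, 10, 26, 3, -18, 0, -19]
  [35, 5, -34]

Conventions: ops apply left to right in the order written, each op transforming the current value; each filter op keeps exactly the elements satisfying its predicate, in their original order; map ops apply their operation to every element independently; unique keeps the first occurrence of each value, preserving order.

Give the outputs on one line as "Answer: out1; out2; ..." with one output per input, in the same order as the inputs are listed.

[-8, -22, -40]; [-3, -6, -24, -25, -49]; [-1, -40]

Execution, op by op:
  [-16, 25, -2, 19, 40, 45, 33, -34] -> [45, 40, 33, 25, 19, -2, -16, -34] -> [-34, -16, -2, 19, 25, 33, 40, 45] -> [-34, -16, -2] -> [-2, -16, -34] -> [-8, -22, -40]
  [43, -43, 10, 26, 3, -18, 0, -19] -> [43, 26, 10, 3, 0, -18, -19, -43] -> [-43, -19, -18, 0, 3, 10, 26, 43] -> [-43, -19, -18, 0, 3] -> [3, 0, -18, -19, -43] -> [-3, -6, -24, -25, -49]
  [35, 5, -34] -> [35, 5, -34] -> [-34, 5, 35] -> [-34, 5] -> [5, -34] -> [-1, -40]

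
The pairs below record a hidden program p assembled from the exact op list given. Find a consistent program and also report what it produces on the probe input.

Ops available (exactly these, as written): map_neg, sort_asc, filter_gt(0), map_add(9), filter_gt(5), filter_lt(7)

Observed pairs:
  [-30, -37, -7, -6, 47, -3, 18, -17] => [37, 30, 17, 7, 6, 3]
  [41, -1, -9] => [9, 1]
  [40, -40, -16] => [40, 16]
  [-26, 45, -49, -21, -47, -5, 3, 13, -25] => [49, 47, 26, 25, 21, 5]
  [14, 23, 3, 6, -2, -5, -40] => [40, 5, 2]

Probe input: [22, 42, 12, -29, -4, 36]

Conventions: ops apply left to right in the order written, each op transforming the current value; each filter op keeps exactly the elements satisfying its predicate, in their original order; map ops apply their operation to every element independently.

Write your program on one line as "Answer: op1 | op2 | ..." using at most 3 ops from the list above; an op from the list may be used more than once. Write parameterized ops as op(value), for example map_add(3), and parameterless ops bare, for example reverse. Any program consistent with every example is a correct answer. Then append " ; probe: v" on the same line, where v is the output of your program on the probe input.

sort_asc | map_neg | filter_gt(0) ; probe: [29, 4]

Check, running the answer program on each example:
  [-30, -37, -7, -6, 47, -3, 18, -17] -> [-37, -30, -17, -7, -6, -3, 18, 47] -> [37, 30, 17, 7, 6, 3, -18, -47] -> [37, 30, 17, 7, 6, 3]
  [41, -1, -9] -> [-9, -1, 41] -> [9, 1, -41] -> [9, 1]
  [40, -40, -16] -> [-40, -16, 40] -> [40, 16, -40] -> [40, 16]
  [-26, 45, -49, -21, -47, -5, 3, 13, -25] -> [-49, -47, -26, -25, -21, -5, 3, 13, 45] -> [49, 47, 26, 25, 21, 5, -3, -13, -45] -> [49, 47, 26, 25, 21, 5]
  [14, 23, 3, 6, -2, -5, -40] -> [-40, -5, -2, 3, 6, 14, 23] -> [40, 5, 2, -3, -6, -14, -23] -> [40, 5, 2]
  probe: [22, 42, 12, -29, -4, 36] -> [-29, -4, 12, 22, 36, 42] -> [29, 4, -12, -22, -36, -42] -> [29, 4]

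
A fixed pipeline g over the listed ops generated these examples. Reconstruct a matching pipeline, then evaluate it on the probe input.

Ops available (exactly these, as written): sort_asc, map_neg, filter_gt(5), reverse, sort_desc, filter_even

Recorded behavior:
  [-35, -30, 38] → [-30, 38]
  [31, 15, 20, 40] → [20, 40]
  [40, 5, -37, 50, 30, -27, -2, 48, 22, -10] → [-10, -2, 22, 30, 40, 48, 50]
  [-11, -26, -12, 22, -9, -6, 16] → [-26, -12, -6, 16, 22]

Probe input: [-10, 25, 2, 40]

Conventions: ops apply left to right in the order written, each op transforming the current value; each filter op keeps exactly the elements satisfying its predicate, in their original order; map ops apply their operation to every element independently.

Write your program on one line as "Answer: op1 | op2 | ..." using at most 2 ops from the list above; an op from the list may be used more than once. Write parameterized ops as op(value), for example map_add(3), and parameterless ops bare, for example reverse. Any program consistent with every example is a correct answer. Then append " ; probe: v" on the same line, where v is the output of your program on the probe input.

sort_asc | filter_even ; probe: [-10, 2, 40]

Check, running the answer program on each example:
  [-35, -30, 38] -> [-35, -30, 38] -> [-30, 38]
  [31, 15, 20, 40] -> [15, 20, 31, 40] -> [20, 40]
  [40, 5, -37, 50, 30, -27, -2, 48, 22, -10] -> [-37, -27, -10, -2, 5, 22, 30, 40, 48, 50] -> [-10, -2, 22, 30, 40, 48, 50]
  [-11, -26, -12, 22, -9, -6, 16] -> [-26, -12, -11, -9, -6, 16, 22] -> [-26, -12, -6, 16, 22]
  probe: [-10, 25, 2, 40] -> [-10, 2, 25, 40] -> [-10, 2, 40]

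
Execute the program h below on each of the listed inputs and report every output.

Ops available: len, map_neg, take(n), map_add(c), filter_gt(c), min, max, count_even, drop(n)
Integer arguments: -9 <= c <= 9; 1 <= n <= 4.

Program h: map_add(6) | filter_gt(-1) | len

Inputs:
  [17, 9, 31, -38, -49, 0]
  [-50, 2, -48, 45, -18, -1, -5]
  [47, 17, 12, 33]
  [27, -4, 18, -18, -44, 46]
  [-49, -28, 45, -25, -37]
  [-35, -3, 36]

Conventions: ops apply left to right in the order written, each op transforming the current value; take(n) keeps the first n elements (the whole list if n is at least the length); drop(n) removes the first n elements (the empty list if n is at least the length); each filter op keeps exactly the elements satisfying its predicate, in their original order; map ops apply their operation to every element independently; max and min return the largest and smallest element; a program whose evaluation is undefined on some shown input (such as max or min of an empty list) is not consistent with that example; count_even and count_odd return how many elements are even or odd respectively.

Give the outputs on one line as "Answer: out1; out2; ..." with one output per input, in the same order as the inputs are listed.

Execution, op by op:
  [17, 9, 31, -38, -49, 0] -> [23, 15, 37, -32, -43, 6] -> [23, 15, 37, 6] -> 4
  [-50, 2, -48, 45, -18, -1, -5] -> [-44, 8, -42, 51, -12, 5, 1] -> [8, 51, 5, 1] -> 4
  [47, 17, 12, 33] -> [53, 23, 18, 39] -> [53, 23, 18, 39] -> 4
  [27, -4, 18, -18, -44, 46] -> [33, 2, 24, -12, -38, 52] -> [33, 2, 24, 52] -> 4
  [-49, -28, 45, -25, -37] -> [-43, -22, 51, -19, -31] -> [51] -> 1
  [-35, -3, 36] -> [-29, 3, 42] -> [3, 42] -> 2

4; 4; 4; 4; 1; 2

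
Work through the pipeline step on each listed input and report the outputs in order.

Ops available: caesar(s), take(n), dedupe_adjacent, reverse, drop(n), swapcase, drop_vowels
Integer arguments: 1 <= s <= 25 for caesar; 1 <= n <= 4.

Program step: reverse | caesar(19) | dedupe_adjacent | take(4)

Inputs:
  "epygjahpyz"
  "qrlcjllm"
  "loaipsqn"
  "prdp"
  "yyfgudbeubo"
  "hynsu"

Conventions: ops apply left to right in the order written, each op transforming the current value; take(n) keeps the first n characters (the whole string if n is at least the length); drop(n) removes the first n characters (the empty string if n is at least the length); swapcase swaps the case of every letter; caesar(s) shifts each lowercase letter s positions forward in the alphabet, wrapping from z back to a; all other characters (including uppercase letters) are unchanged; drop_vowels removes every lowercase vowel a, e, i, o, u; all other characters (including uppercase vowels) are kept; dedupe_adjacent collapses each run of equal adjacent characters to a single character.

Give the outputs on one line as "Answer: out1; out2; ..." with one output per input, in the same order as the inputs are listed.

Execution, op by op:
  "epygjahpyz" -> "zyphajgype" -> "sriatczrix" -> "sriatczrix" -> "sria"
  "qrlcjllm" -> "mlljclrq" -> "feecvekj" -> "fecvekj" -> "fecv"
  "loaipsqn" -> "nqspiaol" -> "gjlibthe" -> "gjlibthe" -> "gjli"
  "prdp" -> "pdrp" -> "iwki" -> "iwki" -> "iwki"
  "yyfgudbeubo" -> "obuebdugfyy" -> "hunxuwnzyrr" -> "hunxuwnzyr" -> "hunx"
  "hynsu" -> "usnyh" -> "nlgra" -> "nlgra" -> "nlgr"

"sria"; "fecv"; "gjli"; "iwki"; "hunx"; "nlgr"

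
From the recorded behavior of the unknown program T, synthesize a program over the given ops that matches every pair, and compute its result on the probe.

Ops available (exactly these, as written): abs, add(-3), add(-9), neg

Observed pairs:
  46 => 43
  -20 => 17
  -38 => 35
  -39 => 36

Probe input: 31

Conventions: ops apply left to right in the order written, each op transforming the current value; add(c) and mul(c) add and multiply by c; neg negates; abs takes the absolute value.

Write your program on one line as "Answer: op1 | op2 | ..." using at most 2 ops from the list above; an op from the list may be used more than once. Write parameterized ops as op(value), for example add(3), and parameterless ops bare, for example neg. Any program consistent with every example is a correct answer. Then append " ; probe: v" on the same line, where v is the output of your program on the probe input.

abs | add(-3) ; probe: 28

Check, running the answer program on each example:
  46 -> 46 -> 43
  -20 -> 20 -> 17
  -38 -> 38 -> 35
  -39 -> 39 -> 36
  probe: 31 -> 31 -> 28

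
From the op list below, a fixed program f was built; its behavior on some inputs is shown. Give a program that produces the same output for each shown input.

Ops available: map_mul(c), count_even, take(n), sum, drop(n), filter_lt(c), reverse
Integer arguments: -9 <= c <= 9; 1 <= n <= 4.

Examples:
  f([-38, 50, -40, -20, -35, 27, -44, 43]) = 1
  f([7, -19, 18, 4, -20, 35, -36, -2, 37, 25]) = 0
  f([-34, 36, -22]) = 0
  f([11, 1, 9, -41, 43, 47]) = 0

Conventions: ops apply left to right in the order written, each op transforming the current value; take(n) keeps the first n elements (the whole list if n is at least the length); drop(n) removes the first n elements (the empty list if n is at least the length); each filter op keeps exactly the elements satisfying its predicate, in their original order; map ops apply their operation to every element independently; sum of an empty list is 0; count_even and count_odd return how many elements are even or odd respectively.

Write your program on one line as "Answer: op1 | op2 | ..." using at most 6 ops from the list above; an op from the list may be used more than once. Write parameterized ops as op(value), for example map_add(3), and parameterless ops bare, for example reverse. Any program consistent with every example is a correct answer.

drop(2) | reverse | filter_lt(-6) | take(3) | drop(2) | count_even

Check, running the answer program on each example:
  [-38, 50, -40, -20, -35, 27, -44, 43] -> [-40, -20, -35, 27, -44, 43] -> [43, -44, 27, -35, -20, -40] -> [-44, -35, -20, -40] -> [-44, -35, -20] -> [-20] -> 1
  [7, -19, 18, 4, -20, 35, -36, -2, 37, 25] -> [18, 4, -20, 35, -36, -2, 37, 25] -> [25, 37, -2, -36, 35, -20, 4, 18] -> [-36, -20] -> [-36, -20] -> [] -> 0
  [-34, 36, -22] -> [-22] -> [-22] -> [-22] -> [-22] -> [] -> 0
  [11, 1, 9, -41, 43, 47] -> [9, -41, 43, 47] -> [47, 43, -41, 9] -> [-41] -> [-41] -> [] -> 0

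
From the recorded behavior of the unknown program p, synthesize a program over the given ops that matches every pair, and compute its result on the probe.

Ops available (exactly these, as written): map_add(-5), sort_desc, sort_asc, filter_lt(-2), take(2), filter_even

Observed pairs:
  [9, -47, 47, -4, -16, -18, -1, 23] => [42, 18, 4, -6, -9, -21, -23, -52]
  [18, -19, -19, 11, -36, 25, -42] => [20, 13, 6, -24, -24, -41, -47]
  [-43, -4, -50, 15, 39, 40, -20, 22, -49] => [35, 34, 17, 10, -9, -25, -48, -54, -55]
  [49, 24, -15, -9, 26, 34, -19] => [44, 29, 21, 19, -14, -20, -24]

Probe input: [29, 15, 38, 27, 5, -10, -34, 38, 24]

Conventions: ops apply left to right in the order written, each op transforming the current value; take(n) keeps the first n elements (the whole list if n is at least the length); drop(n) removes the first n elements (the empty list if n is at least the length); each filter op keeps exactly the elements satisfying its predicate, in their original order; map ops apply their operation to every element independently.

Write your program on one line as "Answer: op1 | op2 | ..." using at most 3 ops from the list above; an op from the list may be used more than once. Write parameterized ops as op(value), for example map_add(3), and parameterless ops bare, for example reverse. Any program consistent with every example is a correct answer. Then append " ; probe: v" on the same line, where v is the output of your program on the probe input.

sort_desc | map_add(-5) ; probe: [33, 33, 24, 22, 19, 10, 0, -15, -39]

Check, running the answer program on each example:
  [9, -47, 47, -4, -16, -18, -1, 23] -> [47, 23, 9, -1, -4, -16, -18, -47] -> [42, 18, 4, -6, -9, -21, -23, -52]
  [18, -19, -19, 11, -36, 25, -42] -> [25, 18, 11, -19, -19, -36, -42] -> [20, 13, 6, -24, -24, -41, -47]
  [-43, -4, -50, 15, 39, 40, -20, 22, -49] -> [40, 39, 22, 15, -4, -20, -43, -49, -50] -> [35, 34, 17, 10, -9, -25, -48, -54, -55]
  [49, 24, -15, -9, 26, 34, -19] -> [49, 34, 26, 24, -9, -15, -19] -> [44, 29, 21, 19, -14, -20, -24]
  probe: [29, 15, 38, 27, 5, -10, -34, 38, 24] -> [38, 38, 29, 27, 24, 15, 5, -10, -34] -> [33, 33, 24, 22, 19, 10, 0, -15, -39]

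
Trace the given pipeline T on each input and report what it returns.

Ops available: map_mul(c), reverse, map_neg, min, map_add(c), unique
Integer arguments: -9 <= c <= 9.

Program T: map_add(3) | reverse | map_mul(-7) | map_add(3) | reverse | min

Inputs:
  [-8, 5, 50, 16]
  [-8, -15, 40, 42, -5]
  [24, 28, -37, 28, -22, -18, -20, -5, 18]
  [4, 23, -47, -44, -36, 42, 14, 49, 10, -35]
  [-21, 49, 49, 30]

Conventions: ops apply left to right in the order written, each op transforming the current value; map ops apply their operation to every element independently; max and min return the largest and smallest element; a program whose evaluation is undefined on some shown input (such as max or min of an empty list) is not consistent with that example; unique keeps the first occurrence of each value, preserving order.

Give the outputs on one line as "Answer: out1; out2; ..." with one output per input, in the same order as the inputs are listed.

-368; -312; -214; -361; -361

Execution, op by op:
  [-8, 5, 50, 16] -> [-5, 8, 53, 19] -> [19, 53, 8, -5] -> [-133, -371, -56, 35] -> [-130, -368, -53, 38] -> [38, -53, -368, -130] -> -368
  [-8, -15, 40, 42, -5] -> [-5, -12, 43, 45, -2] -> [-2, 45, 43, -12, -5] -> [14, -315, -301, 84, 35] -> [17, -312, -298, 87, 38] -> [38, 87, -298, -312, 17] -> -312
  [24, 28, -37, 28, -22, -18, -20, -5, 18] -> [27, 31, -34, 31, -19, -15, -17, -2, 21] -> [21, -2, -17, -15, -19, 31, -34, 31, 27] -> [-147, 14, 119, 105, 133, -217, 238, -217, -189] -> [-144, 17, 122, 108, 136, -214, 241, -214, -186] -> [-186, -214, 241, -214, 136, 108, 122, 17, -144] -> -214
  [4, 23, -47, -44, -36, 42, 14, 49, 10, -35] -> [7, 26, -44, -41, -33, 45, 17, 52, 13, -32] -> [-32, 13, 52, 17, 45, -33, -41, -44, 26, 7] -> [224, -91, -364, -119, -315, 231, 287, 308, -182, -49] -> [227, -88, -361, -116, -312, 234, 290, 311, -179, -46] -> [-46, -179, 311, 290, 234, -312, -116, -361, -88, 227] -> -361
  [-21, 49, 49, 30] -> [-18, 52, 52, 33] -> [33, 52, 52, -18] -> [-231, -364, -364, 126] -> [-228, -361, -361, 129] -> [129, -361, -361, -228] -> -361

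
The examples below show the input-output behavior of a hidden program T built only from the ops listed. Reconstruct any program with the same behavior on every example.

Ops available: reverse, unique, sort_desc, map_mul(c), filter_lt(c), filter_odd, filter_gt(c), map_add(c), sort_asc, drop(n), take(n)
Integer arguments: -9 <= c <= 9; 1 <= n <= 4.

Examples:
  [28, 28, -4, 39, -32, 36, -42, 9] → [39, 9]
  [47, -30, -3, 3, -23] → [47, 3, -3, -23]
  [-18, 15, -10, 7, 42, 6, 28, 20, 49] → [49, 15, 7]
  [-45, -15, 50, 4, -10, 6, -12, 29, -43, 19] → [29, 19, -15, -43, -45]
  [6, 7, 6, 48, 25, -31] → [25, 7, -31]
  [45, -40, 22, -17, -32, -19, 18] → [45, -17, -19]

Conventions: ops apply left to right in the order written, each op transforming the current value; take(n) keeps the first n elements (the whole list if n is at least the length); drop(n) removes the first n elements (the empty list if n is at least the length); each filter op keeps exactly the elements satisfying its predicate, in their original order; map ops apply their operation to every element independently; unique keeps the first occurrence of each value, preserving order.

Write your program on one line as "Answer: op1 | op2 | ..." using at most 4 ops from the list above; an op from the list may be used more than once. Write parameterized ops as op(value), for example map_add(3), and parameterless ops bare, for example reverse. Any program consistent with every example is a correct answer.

sort_asc | reverse | filter_odd

Check, running the answer program on each example:
  [28, 28, -4, 39, -32, 36, -42, 9] -> [-42, -32, -4, 9, 28, 28, 36, 39] -> [39, 36, 28, 28, 9, -4, -32, -42] -> [39, 9]
  [47, -30, -3, 3, -23] -> [-30, -23, -3, 3, 47] -> [47, 3, -3, -23, -30] -> [47, 3, -3, -23]
  [-18, 15, -10, 7, 42, 6, 28, 20, 49] -> [-18, -10, 6, 7, 15, 20, 28, 42, 49] -> [49, 42, 28, 20, 15, 7, 6, -10, -18] -> [49, 15, 7]
  [-45, -15, 50, 4, -10, 6, -12, 29, -43, 19] -> [-45, -43, -15, -12, -10, 4, 6, 19, 29, 50] -> [50, 29, 19, 6, 4, -10, -12, -15, -43, -45] -> [29, 19, -15, -43, -45]
  [6, 7, 6, 48, 25, -31] -> [-31, 6, 6, 7, 25, 48] -> [48, 25, 7, 6, 6, -31] -> [25, 7, -31]
  [45, -40, 22, -17, -32, -19, 18] -> [-40, -32, -19, -17, 18, 22, 45] -> [45, 22, 18, -17, -19, -32, -40] -> [45, -17, -19]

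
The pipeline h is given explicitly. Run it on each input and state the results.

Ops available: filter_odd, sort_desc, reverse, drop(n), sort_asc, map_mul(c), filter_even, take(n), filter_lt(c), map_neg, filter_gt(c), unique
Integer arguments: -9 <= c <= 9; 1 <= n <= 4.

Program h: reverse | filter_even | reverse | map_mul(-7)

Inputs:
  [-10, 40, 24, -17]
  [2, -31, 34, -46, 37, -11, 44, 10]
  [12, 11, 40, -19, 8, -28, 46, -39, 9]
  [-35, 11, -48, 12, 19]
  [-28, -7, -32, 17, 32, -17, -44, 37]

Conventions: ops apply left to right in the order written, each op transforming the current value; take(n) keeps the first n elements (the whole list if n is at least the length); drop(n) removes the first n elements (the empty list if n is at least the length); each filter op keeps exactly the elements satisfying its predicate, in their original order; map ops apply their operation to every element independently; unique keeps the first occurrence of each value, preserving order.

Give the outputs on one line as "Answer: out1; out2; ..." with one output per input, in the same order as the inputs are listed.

[70, -280, -168]; [-14, -238, 322, -308, -70]; [-84, -280, -56, 196, -322]; [336, -84]; [196, 224, -224, 308]

Execution, op by op:
  [-10, 40, 24, -17] -> [-17, 24, 40, -10] -> [24, 40, -10] -> [-10, 40, 24] -> [70, -280, -168]
  [2, -31, 34, -46, 37, -11, 44, 10] -> [10, 44, -11, 37, -46, 34, -31, 2] -> [10, 44, -46, 34, 2] -> [2, 34, -46, 44, 10] -> [-14, -238, 322, -308, -70]
  [12, 11, 40, -19, 8, -28, 46, -39, 9] -> [9, -39, 46, -28, 8, -19, 40, 11, 12] -> [46, -28, 8, 40, 12] -> [12, 40, 8, -28, 46] -> [-84, -280, -56, 196, -322]
  [-35, 11, -48, 12, 19] -> [19, 12, -48, 11, -35] -> [12, -48] -> [-48, 12] -> [336, -84]
  [-28, -7, -32, 17, 32, -17, -44, 37] -> [37, -44, -17, 32, 17, -32, -7, -28] -> [-44, 32, -32, -28] -> [-28, -32, 32, -44] -> [196, 224, -224, 308]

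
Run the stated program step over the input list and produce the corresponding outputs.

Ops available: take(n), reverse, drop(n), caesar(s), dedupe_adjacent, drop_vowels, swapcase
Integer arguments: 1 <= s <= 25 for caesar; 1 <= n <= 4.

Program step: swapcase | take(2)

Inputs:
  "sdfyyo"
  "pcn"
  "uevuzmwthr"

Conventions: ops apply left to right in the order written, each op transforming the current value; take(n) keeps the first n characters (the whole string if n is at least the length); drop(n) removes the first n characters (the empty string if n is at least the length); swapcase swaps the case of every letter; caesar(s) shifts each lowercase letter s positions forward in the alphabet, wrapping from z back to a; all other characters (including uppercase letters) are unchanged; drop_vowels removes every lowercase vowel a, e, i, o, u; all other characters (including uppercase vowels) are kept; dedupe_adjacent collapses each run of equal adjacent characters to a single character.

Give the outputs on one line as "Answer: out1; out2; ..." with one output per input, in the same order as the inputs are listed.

"SD"; "PC"; "UE"

Execution, op by op:
  "sdfyyo" -> "SDFYYO" -> "SD"
  "pcn" -> "PCN" -> "PC"
  "uevuzmwthr" -> "UEVUZMWTHR" -> "UE"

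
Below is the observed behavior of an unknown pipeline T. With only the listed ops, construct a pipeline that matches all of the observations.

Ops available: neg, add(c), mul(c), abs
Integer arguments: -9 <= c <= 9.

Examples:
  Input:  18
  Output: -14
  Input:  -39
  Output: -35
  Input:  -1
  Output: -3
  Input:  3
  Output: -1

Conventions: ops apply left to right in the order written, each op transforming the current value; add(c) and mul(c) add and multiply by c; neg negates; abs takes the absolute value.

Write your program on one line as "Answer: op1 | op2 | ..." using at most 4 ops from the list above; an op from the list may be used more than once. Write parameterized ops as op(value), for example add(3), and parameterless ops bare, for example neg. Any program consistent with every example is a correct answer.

abs | add(-4) | abs | neg

Check, running the answer program on each example:
  18 -> 18 -> 14 -> 14 -> -14
  -39 -> 39 -> 35 -> 35 -> -35
  -1 -> 1 -> -3 -> 3 -> -3
  3 -> 3 -> -1 -> 1 -> -1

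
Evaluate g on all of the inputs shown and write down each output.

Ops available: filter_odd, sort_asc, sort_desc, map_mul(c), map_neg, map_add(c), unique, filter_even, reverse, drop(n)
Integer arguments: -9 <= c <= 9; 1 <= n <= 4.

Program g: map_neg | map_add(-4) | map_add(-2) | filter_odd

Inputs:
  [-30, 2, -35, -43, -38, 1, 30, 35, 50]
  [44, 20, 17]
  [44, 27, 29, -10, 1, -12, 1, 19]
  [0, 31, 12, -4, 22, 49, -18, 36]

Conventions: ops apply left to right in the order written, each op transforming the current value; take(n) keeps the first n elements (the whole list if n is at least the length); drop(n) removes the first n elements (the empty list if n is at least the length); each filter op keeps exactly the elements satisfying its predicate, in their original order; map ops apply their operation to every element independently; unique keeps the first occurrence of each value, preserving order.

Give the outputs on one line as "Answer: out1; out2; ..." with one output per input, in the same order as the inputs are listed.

[29, 37, -7, -41]; [-23]; [-33, -35, -7, -7, -25]; [-37, -55]

Execution, op by op:
  [-30, 2, -35, -43, -38, 1, 30, 35, 50] -> [30, -2, 35, 43, 38, -1, -30, -35, -50] -> [26, -6, 31, 39, 34, -5, -34, -39, -54] -> [24, -8, 29, 37, 32, -7, -36, -41, -56] -> [29, 37, -7, -41]
  [44, 20, 17] -> [-44, -20, -17] -> [-48, -24, -21] -> [-50, -26, -23] -> [-23]
  [44, 27, 29, -10, 1, -12, 1, 19] -> [-44, -27, -29, 10, -1, 12, -1, -19] -> [-48, -31, -33, 6, -5, 8, -5, -23] -> [-50, -33, -35, 4, -7, 6, -7, -25] -> [-33, -35, -7, -7, -25]
  [0, 31, 12, -4, 22, 49, -18, 36] -> [0, -31, -12, 4, -22, -49, 18, -36] -> [-4, -35, -16, 0, -26, -53, 14, -40] -> [-6, -37, -18, -2, -28, -55, 12, -42] -> [-37, -55]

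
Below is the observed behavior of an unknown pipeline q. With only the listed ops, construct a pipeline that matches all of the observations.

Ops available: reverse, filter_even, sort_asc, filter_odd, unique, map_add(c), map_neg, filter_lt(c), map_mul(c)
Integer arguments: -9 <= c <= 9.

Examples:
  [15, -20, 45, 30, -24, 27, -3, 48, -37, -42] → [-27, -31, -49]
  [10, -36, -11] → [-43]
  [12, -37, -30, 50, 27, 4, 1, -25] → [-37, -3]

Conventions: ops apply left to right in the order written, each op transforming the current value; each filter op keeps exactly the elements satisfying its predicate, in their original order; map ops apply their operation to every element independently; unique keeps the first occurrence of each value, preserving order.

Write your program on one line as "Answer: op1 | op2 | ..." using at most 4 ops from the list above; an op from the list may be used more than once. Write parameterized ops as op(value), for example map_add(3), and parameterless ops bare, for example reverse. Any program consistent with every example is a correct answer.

map_add(-7) | filter_odd | filter_lt(-1)

Check, running the answer program on each example:
  [15, -20, 45, 30, -24, 27, -3, 48, -37, -42] -> [8, -27, 38, 23, -31, 20, -10, 41, -44, -49] -> [-27, 23, -31, 41, -49] -> [-27, -31, -49]
  [10, -36, -11] -> [3, -43, -18] -> [3, -43] -> [-43]
  [12, -37, -30, 50, 27, 4, 1, -25] -> [5, -44, -37, 43, 20, -3, -6, -32] -> [5, -37, 43, -3] -> [-37, -3]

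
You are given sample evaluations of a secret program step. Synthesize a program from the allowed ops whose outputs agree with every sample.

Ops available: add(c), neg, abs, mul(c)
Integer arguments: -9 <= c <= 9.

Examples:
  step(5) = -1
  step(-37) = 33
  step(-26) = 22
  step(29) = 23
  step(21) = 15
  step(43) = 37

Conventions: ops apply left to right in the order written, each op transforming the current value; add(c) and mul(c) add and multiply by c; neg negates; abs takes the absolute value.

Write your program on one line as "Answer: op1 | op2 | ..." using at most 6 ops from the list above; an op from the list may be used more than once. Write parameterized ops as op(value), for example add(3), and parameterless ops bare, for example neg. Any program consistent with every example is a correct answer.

add(1) | neg | add(2) | neg | abs | add(-5)

Check, running the answer program on each example:
  5 -> 6 -> -6 -> -4 -> 4 -> 4 -> -1
  -37 -> -36 -> 36 -> 38 -> -38 -> 38 -> 33
  -26 -> -25 -> 25 -> 27 -> -27 -> 27 -> 22
  29 -> 30 -> -30 -> -28 -> 28 -> 28 -> 23
  21 -> 22 -> -22 -> -20 -> 20 -> 20 -> 15
  43 -> 44 -> -44 -> -42 -> 42 -> 42 -> 37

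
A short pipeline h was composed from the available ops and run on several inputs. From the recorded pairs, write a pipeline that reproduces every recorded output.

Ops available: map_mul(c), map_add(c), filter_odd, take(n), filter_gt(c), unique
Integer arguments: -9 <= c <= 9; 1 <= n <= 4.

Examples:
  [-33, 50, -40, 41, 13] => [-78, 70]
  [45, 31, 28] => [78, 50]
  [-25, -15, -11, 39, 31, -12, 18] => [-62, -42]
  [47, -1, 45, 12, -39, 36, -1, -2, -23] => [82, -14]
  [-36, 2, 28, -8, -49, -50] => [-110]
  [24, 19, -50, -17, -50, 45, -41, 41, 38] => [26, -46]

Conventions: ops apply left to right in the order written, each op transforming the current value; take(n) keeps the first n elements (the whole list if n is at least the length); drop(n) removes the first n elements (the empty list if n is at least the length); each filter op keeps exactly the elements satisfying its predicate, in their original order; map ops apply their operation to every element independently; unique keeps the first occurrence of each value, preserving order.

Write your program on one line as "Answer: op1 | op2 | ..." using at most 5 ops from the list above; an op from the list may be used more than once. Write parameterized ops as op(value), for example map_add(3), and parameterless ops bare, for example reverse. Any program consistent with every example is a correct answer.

map_add(-6) | filter_odd | map_mul(2) | take(2)

Check, running the answer program on each example:
  [-33, 50, -40, 41, 13] -> [-39, 44, -46, 35, 7] -> [-39, 35, 7] -> [-78, 70, 14] -> [-78, 70]
  [45, 31, 28] -> [39, 25, 22] -> [39, 25] -> [78, 50] -> [78, 50]
  [-25, -15, -11, 39, 31, -12, 18] -> [-31, -21, -17, 33, 25, -18, 12] -> [-31, -21, -17, 33, 25] -> [-62, -42, -34, 66, 50] -> [-62, -42]
  [47, -1, 45, 12, -39, 36, -1, -2, -23] -> [41, -7, 39, 6, -45, 30, -7, -8, -29] -> [41, -7, 39, -45, -7, -29] -> [82, -14, 78, -90, -14, -58] -> [82, -14]
  [-36, 2, 28, -8, -49, -50] -> [-42, -4, 22, -14, -55, -56] -> [-55] -> [-110] -> [-110]
  [24, 19, -50, -17, -50, 45, -41, 41, 38] -> [18, 13, -56, -23, -56, 39, -47, 35, 32] -> [13, -23, 39, -47, 35] -> [26, -46, 78, -94, 70] -> [26, -46]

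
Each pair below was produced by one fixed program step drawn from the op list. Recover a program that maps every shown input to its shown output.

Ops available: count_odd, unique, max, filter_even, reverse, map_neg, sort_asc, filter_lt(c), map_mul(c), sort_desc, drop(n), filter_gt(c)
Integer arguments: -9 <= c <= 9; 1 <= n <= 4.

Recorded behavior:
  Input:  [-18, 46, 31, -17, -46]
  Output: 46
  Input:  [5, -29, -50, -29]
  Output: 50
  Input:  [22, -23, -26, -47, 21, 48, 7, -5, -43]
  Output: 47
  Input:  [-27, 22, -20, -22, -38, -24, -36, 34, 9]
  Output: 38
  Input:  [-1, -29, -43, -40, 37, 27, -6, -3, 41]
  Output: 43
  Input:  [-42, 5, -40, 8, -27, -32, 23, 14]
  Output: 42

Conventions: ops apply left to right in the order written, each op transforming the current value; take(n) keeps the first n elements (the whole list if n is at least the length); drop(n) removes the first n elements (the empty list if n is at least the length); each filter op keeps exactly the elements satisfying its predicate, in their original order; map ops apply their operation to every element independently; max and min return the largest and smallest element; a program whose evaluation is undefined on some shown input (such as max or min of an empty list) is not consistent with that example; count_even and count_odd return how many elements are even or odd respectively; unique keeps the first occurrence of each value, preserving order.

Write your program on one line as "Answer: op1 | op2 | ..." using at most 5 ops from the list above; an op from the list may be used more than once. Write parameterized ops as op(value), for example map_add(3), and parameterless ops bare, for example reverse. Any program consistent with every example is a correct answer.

sort_asc | sort_desc | map_neg | max

Check, running the answer program on each example:
  [-18, 46, 31, -17, -46] -> [-46, -18, -17, 31, 46] -> [46, 31, -17, -18, -46] -> [-46, -31, 17, 18, 46] -> 46
  [5, -29, -50, -29] -> [-50, -29, -29, 5] -> [5, -29, -29, -50] -> [-5, 29, 29, 50] -> 50
  [22, -23, -26, -47, 21, 48, 7, -5, -43] -> [-47, -43, -26, -23, -5, 7, 21, 22, 48] -> [48, 22, 21, 7, -5, -23, -26, -43, -47] -> [-48, -22, -21, -7, 5, 23, 26, 43, 47] -> 47
  [-27, 22, -20, -22, -38, -24, -36, 34, 9] -> [-38, -36, -27, -24, -22, -20, 9, 22, 34] -> [34, 22, 9, -20, -22, -24, -27, -36, -38] -> [-34, -22, -9, 20, 22, 24, 27, 36, 38] -> 38
  [-1, -29, -43, -40, 37, 27, -6, -3, 41] -> [-43, -40, -29, -6, -3, -1, 27, 37, 41] -> [41, 37, 27, -1, -3, -6, -29, -40, -43] -> [-41, -37, -27, 1, 3, 6, 29, 40, 43] -> 43
  [-42, 5, -40, 8, -27, -32, 23, 14] -> [-42, -40, -32, -27, 5, 8, 14, 23] -> [23, 14, 8, 5, -27, -32, -40, -42] -> [-23, -14, -8, -5, 27, 32, 40, 42] -> 42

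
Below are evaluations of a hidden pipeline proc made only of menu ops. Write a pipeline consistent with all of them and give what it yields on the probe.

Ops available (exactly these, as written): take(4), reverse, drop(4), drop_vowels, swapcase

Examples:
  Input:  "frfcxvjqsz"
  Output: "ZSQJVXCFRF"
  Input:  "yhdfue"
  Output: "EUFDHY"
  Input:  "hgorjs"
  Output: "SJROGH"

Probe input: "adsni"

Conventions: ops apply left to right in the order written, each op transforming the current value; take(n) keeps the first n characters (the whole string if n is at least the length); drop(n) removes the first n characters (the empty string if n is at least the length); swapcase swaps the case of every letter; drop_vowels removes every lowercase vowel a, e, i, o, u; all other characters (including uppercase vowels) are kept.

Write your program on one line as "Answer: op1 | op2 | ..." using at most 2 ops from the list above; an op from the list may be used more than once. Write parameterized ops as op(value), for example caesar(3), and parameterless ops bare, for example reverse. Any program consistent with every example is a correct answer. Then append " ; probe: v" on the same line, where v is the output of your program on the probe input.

swapcase | reverse ; probe: "INSDA"

Check, running the answer program on each example:
  "frfcxvjqsz" -> "FRFCXVJQSZ" -> "ZSQJVXCFRF"
  "yhdfue" -> "YHDFUE" -> "EUFDHY"
  "hgorjs" -> "HGORJS" -> "SJROGH"
  probe: "adsni" -> "ADSNI" -> "INSDA"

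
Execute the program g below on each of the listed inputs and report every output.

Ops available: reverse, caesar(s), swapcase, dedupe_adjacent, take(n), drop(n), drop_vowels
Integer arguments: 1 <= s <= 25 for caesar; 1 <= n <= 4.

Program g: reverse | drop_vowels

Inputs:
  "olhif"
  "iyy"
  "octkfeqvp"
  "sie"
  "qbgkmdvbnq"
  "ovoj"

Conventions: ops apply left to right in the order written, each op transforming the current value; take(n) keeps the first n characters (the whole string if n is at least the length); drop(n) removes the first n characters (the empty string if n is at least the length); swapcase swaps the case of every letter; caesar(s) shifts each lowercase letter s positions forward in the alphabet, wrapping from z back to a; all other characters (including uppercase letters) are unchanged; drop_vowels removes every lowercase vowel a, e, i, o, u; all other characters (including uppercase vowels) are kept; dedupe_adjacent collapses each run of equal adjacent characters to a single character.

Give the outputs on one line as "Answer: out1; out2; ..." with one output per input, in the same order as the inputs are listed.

Execution, op by op:
  "olhif" -> "fihlo" -> "fhl"
  "iyy" -> "yyi" -> "yy"
  "octkfeqvp" -> "pvqefktco" -> "pvqfktc"
  "sie" -> "eis" -> "s"
  "qbgkmdvbnq" -> "qnbvdmkgbq" -> "qnbvdmkgbq"
  "ovoj" -> "jovo" -> "jv"

"fhl"; "yy"; "pvqfktc"; "s"; "qnbvdmkgbq"; "jv"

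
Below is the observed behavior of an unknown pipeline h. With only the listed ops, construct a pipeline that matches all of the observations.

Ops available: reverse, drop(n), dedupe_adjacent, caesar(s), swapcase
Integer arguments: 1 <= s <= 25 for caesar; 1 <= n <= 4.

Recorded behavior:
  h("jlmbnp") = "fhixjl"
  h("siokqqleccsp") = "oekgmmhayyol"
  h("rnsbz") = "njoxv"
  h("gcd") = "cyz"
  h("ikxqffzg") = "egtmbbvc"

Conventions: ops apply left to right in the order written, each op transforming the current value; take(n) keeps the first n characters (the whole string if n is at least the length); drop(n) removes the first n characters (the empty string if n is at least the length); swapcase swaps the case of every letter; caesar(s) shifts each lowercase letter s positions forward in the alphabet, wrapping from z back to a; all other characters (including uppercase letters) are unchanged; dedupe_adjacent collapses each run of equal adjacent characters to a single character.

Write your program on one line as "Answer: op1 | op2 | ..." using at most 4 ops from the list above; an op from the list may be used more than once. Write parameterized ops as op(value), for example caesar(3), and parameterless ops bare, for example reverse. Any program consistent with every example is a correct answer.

caesar(18) | reverse | caesar(4) | reverse

Check, running the answer program on each example:
  "jlmbnp" -> "bdetfh" -> "hftedb" -> "ljxihf" -> "fhixjl"
  "siokqqleccsp" -> "kagciidwuukh" -> "hkuuwdiicgak" -> "loyyahmmgkeo" -> "oekgmmhayyol"
  "rnsbz" -> "jfktr" -> "rtkfj" -> "vxojn" -> "njoxv"
  "gcd" -> "yuv" -> "vuy" -> "zyc" -> "cyz"
  "ikxqffzg" -> "acpixxry" -> "yrxxipca" -> "cvbbmtge" -> "egtmbbvc"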